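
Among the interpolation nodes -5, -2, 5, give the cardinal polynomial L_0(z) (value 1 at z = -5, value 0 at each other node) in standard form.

L_0(z) = (z + 2)(z - 5) / [(-3)·(-10)]
       = (z^2 - 3z - 10) / (30)

L_0(z) = (1/30)z^2 - (1/10)z - 1/3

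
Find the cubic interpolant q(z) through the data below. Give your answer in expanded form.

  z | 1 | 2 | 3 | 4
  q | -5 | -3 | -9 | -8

q(z) = (5/2)z^3 - 19z^2 + (83/2)z - 30

Newton's divided differences:
q[1,2] = (-3 - (-5)) / (2 - 1) = 2
q[2,3] = (-9 - (-3)) / (3 - 2) = -6
q[3,4] = (-8 - (-9)) / (4 - 3) = 1
q[1,2,3] = (-6 - 2) / (3 - 1) = -4
q[2,3,4] = (1 - (-6)) / (4 - 2) = 7/2
q[1,2,3,4] = (7/2 - (-4)) / (4 - 1) = 5/2
q(z) = -5 + 2·(z - 1) + (-4)·(z - 1)(z - 2) + (5/2)·(z - 1)(z - 2)(z - 3)
Expanding: q(z) = (5/2)z^3 - 19z^2 + (83/2)z - 30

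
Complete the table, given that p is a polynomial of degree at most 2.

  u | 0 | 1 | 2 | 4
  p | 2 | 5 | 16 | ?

The 3 known values determine p uniquely (degree ≤ 2).
L_0(4) = (3)·(2)/[(-1)·(-2)] = 3
L_1(4) = (4)·(2)/[(1)·(-1)] = -8
L_2(4) = (4)·(3)/[(2)·(1)] = 6
Sum: 2·(3) + 5·(-8) + 16·(6) = 62

62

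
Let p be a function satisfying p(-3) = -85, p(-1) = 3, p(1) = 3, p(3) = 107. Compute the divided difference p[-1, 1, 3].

p[-1,1] = (3 - 3) / (1 - (-1)) = 0
p[1,3] = (107 - 3) / (3 - 1) = 52
p[-1,1,3] = (52 - 0) / (3 - (-1)) = 13

13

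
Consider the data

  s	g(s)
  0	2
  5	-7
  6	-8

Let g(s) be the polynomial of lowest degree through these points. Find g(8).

-46/5

L_0(8) = (3)·(2)/[(-5)·(-6)] = 1/5
L_1(8) = (8)·(2)/[(5)·(-1)] = -16/5
L_2(8) = (8)·(3)/[(6)·(1)] = 4
Sum: 2·(1/5) + (-7)·(-16/5) + (-8)·(4) = -46/5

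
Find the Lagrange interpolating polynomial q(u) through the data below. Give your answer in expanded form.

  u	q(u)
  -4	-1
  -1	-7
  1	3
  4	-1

q(u) = -(1/3)u^3 + (1/15)u^2 + (16/3)u - 31/15

Build the Lagrange basis polynomials:
L_0(u) = (u + 1)(u - 1)(u - 4) / [-120] = -(1/120)u^3 + (1/30)u^2 + (1/120)u - 1/30
L_1(u) = (u + 4)(u - 1)(u - 4) / [30] = (1/30)u^3 - (1/30)u^2 - (8/15)u + 8/15
L_2(u) = (u + 4)(u + 1)(u - 4) / [-30] = -(1/30)u^3 - (1/30)u^2 + (8/15)u + 8/15
L_3(u) = (u + 4)(u + 1)(u - 1) / [120] = (1/120)u^3 + (1/30)u^2 - (1/120)u - 1/30
q(u) = (-1)·L_0 + (-7)·L_1 + 3·L_2 + (-1)·L_3
  (-1)·L_0(u) = (1/120)u^3 - (1/30)u^2 - (1/120)u + 1/30
  (-7)·L_1(u) = -(7/30)u^3 + (7/30)u^2 + (56/15)u - 56/15
  3·L_2(u) = -(1/10)u^3 - (1/10)u^2 + (8/5)u + 8/5
  (-1)·L_3(u) = -(1/120)u^3 - (1/30)u^2 + (1/120)u + 1/30
Adding term by term: -(1/3)u^3 + (1/15)u^2 + (16/3)u - 31/15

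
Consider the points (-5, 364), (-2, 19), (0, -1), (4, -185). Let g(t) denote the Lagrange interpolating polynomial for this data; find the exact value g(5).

Evaluate each Lagrange basis at t = 5:
L_0(5) = (7)·(5)·(1)/[(-3)·(-5)·(-9)] = -7/27
L_1(5) = (10)·(5)·(1)/[(3)·(-2)·(-6)] = 25/18
L_2(5) = (10)·(7)·(1)/[(5)·(2)·(-4)] = -7/4
L_3(5) = (10)·(7)·(5)/[(9)·(6)·(4)] = 175/108
Sum: 364·(-7/27) + 19·(25/18) + (-1)·(-7/4) + (-185)·(175/108) = -366

-366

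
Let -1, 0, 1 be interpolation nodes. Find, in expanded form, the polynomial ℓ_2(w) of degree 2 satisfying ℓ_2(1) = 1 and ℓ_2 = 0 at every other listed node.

ℓ_2(w) = (w + 1)w / [(2)·(1)]
       = (w^2 + w) / (2)

ℓ_2(w) = (1/2)w^2 + (1/2)w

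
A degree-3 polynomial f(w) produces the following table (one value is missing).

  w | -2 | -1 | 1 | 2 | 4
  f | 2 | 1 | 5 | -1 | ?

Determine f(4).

The 4 known values determine f uniquely (degree ≤ 3).
Evaluate each Lagrange basis at w = 4:
L_0(4) = (5)·(3)·(2)/[(-1)·(-3)·(-4)] = -5/2
L_1(4) = (6)·(3)·(2)/[(1)·(-2)·(-3)] = 6
L_2(4) = (6)·(5)·(2)/[(3)·(2)·(-1)] = -10
L_3(4) = (6)·(5)·(3)/[(4)·(3)·(1)] = 15/2
Sum: 2·(-5/2) + 1·(6) + 5·(-10) + (-1)·(15/2) = -113/2

-113/2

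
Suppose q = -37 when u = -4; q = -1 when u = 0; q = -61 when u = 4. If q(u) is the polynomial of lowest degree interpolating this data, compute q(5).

Evaluate each Lagrange basis at u = 5:
L_0(5) = (5)·(1)/[(-4)·(-8)] = 5/32
L_1(5) = (9)·(1)/[(4)·(-4)] = -9/16
L_2(5) = (9)·(5)/[(8)·(4)] = 45/32
Sum: (-37)·(5/32) + (-1)·(-9/16) + (-61)·(45/32) = -91

-91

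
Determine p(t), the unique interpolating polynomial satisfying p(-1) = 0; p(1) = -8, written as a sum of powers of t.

p(t) = -4t - 4

Build the Lagrange basis polynomials:
L_0(t) = (t - 1) / [-2] = -(1/2)t + 1/2
L_1(t) = (t + 1) / [2] = (1/2)t + 1/2
p(t) = 0·L_0 + (-8)·L_1
  0·L_0(t) = 0
  (-8)·L_1(t) = -4t - 4
Adding term by term: -4t - 4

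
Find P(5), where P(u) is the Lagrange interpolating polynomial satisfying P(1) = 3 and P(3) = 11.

19

L_0(5) = (2)/[(-2)] = -1
L_1(5) = (4)/[(2)] = 2
Sum: 3·(-1) + 11·(2) = 19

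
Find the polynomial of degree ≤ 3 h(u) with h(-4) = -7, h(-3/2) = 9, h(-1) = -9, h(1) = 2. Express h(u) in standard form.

h(u) = (461/75)u^3 + (1291/50)u^2 - (97/150)u - 733/25

Newton's divided differences:
h[-4,-3/2] = (9 - (-7)) / (-3/2 - (-4)) = 32/5
h[-3/2,-1] = (-9 - 9) / (-1 - (-3/2)) = -36
h[-1,1] = (2 - (-9)) / (1 - (-1)) = 11/2
h[-4,-3/2,-1] = (-36 - 32/5) / (-1 - (-4)) = -212/15
h[-3/2,-1,1] = (11/2 - (-36)) / (1 - (-3/2)) = 83/5
h[-4,-3/2,-1,1] = (83/5 - (-212/15)) / (1 - (-4)) = 461/75
h(u) = -7 + (32/5)·(u + 4) + (-212/15)·(u + 4)(u + 3/2) + (461/75)·(u + 4)(u + 3/2)(u + 1)
Expanding: h(u) = (461/75)u^3 + (1291/50)u^2 - (97/150)u - 733/25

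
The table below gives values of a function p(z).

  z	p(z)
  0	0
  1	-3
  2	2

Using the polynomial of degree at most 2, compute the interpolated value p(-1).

L_0(-1) = (-2)·(-3)/[(-1)·(-2)] = 3
L_1(-1) = (-1)·(-3)/[(1)·(-1)] = -3
L_2(-1) = (-1)·(-2)/[(2)·(1)] = 1
Sum: 0 + (-3)·(-3) + 2·(1) = 11

11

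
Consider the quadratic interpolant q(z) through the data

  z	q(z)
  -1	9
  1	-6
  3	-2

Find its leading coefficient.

The leading coefficient equals the top divided difference q[-1,1,3].
q[-1,1] = (-6 - 9) / (1 - (-1)) = -15/2
q[1,3] = (-2 - (-6)) / (3 - 1) = 2
q[-1,1,3] = (2 - (-15/2)) / (3 - (-1)) = 19/8

19/8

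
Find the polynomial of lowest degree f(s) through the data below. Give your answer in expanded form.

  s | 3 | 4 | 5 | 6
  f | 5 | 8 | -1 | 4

f(s) = (13/3)s^3 - 58s^2 + (746/3)s - 336

Build the Lagrange basis polynomials:
L_0(s) = (s - 4)(s - 5)(s - 6) / [-6] = -(1/6)s^3 + (5/2)s^2 - (37/3)s + 20
L_1(s) = (s - 3)(s - 5)(s - 6) / [2] = (1/2)s^3 - 7s^2 + (63/2)s - 45
L_2(s) = (s - 3)(s - 4)(s - 6) / [-2] = -(1/2)s^3 + (13/2)s^2 - 27s + 36
L_3(s) = (s - 3)(s - 4)(s - 5) / [6] = (1/6)s^3 - 2s^2 + (47/6)s - 10
f(s) = 5·L_0 + 8·L_1 + (-1)·L_2 + 4·L_3
  5·L_0(s) = -(5/6)s^3 + (25/2)s^2 - (185/3)s + 100
  8·L_1(s) = 4s^3 - 56s^2 + 252s - 360
  (-1)·L_2(s) = (1/2)s^3 - (13/2)s^2 + 27s - 36
  4·L_3(s) = (2/3)s^3 - 8s^2 + (94/3)s - 40
Adding term by term: (13/3)s^3 - 58s^2 + (746/3)s - 336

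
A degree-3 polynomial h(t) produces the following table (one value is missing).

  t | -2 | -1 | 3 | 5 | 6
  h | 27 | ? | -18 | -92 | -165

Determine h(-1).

10

The 4 known values determine h uniquely (degree ≤ 3).
Evaluate each Lagrange basis at t = -1:
L_0(-1) = (-4)·(-6)·(-7)/[(-5)·(-7)·(-8)] = 3/5
L_1(-1) = (1)·(-6)·(-7)/[(5)·(-2)·(-3)] = 7/5
L_2(-1) = (1)·(-4)·(-7)/[(7)·(2)·(-1)] = -2
L_3(-1) = (1)·(-4)·(-6)/[(8)·(3)·(1)] = 1
Sum: 27·(3/5) + (-18)·(7/5) + (-92)·(-2) + (-165)·(1) = 10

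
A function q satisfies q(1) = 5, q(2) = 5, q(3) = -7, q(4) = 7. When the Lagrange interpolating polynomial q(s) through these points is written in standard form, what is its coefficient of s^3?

Build the Lagrange basis polynomials:
L_0(s) = (s - 2)(s - 3)(s - 4) / [-6] = -(1/6)s^3 + (3/2)s^2 - (13/3)s + 4
L_1(s) = (s - 1)(s - 3)(s - 4) / [2] = (1/2)s^3 - 4s^2 + (19/2)s - 6
L_2(s) = (s - 1)(s - 2)(s - 4) / [-2] = -(1/2)s^3 + (7/2)s^2 - 7s + 4
L_3(s) = (s - 1)(s - 2)(s - 3) / [6] = (1/6)s^3 - s^2 + (11/6)s - 1
q(s) = 5·L_0 + 5·L_1 + (-7)·L_2 + 7·L_3
Only the coefficient of s^3 is needed; take it from each L_i and combine:
5·(-1/6) + 5·(1/2) + (-7)·(-1/2) + 7·(1/6) = 19/3

19/3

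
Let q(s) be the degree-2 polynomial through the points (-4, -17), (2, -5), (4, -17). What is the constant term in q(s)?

Build the Lagrange basis polynomials:
L_0(s) = (s - 2)(s - 4) / [48] = (1/48)s^2 - (1/8)s + 1/6
L_1(s) = (s + 4)(s - 4) / [-12] = -(1/12)s^2 + 4/3
L_2(s) = (s + 4)(s - 2) / [16] = (1/16)s^2 + (1/8)s - 1/2
q(s) = (-17)·L_0 + (-5)·L_1 + (-17)·L_2
Only the constant term is needed; take it from each L_i and combine:
(-17)·(1/6) + (-5)·(4/3) + (-17)·(-1/2) = -1

-1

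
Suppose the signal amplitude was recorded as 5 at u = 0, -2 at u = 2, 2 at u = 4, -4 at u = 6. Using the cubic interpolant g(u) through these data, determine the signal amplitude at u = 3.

-1/16

Using Newton's divided-difference form:
g[0,2] = (-2 - 5) / (2 - 0) = -7/2
g[2,4] = (2 - (-2)) / (4 - 2) = 2
g[4,6] = (-4 - 2) / (6 - 4) = -3
g[0,2,4] = (2 - (-7/2)) / (4 - 0) = 11/8
g[2,4,6] = (-3 - 2) / (6 - 2) = -5/4
g[0,2,4,6] = (-5/4 - 11/8) / (6 - 0) = -7/16
g(3) = 5 + (-7/2)·(3) + (11/8)·(3)·(1) + (-7/16)·(3)·(1)·(-1) = -1/16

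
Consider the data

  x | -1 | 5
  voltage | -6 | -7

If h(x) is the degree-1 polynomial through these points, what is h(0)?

Evaluate each Lagrange basis at x = 0:
L_0(0) = (-5)/[(-6)] = 5/6
L_1(0) = (1)/[(6)] = 1/6
Sum: (-6)·(5/6) + (-7)·(1/6) = -37/6

-37/6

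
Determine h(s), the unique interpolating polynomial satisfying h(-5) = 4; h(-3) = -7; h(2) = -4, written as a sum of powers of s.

Newton's divided differences:
h[-5,-3] = (-7 - 4) / (-3 - (-5)) = -11/2
h[-3,2] = (-4 - (-7)) / (2 - (-3)) = 3/5
h[-5,-3,2] = (3/5 - (-11/2)) / (2 - (-5)) = 61/70
h(s) = 4 + (-11/2)·(s + 5) + (61/70)·(s + 5)(s + 3)
Expanding: h(s) = (61/70)s^2 + (103/70)s - 73/7

h(s) = (61/70)s^2 + (103/70)s - 73/7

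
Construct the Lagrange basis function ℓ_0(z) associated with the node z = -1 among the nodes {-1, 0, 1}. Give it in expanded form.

ℓ_0(z) = (1/2)z^2 - (1/2)z

ℓ_0(z) = z(z - 1) / [(-1)·(-2)]
       = (z^2 - z) / (2)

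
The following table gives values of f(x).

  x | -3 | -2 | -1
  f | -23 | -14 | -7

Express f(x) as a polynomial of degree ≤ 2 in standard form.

f(x) = -x^2 + 4x - 2

Newton's divided differences:
f[-3,-2] = (-14 - (-23)) / (-2 - (-3)) = 9
f[-2,-1] = (-7 - (-14)) / (-1 - (-2)) = 7
f[-3,-2,-1] = (7 - 9) / (-1 - (-3)) = -1
f(x) = -23 + 9·(x + 3) + (-1)·(x + 3)(x + 2)
Expanding: f(x) = -x^2 + 4x - 2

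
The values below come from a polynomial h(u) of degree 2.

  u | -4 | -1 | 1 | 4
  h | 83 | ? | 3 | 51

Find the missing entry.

The 3 known values determine h uniquely (degree ≤ 2).
Evaluate each Lagrange basis at u = -1:
L_0(-1) = (-2)·(-5)/[(-5)·(-8)] = 1/4
L_1(-1) = (3)·(-5)/[(5)·(-3)] = 1
L_2(-1) = (3)·(-2)/[(8)·(3)] = -1/4
Sum: 83·(1/4) + 3·(1) + 51·(-1/4) = 11

11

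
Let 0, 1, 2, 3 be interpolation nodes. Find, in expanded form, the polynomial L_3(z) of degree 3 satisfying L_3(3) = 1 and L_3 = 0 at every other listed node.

L_3(z) = (1/6)z^3 - (1/2)z^2 + (1/3)z

L_3(z) = z(z - 1)(z - 2) / [(3)·(2)·(1)]
       = (z^3 - 3z^2 + 2z) / (6)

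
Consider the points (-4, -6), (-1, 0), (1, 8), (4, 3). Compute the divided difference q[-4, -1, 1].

q[-4,-1] = (0 - (-6)) / (-1 - (-4)) = 2
q[-1,1] = (8 - 0) / (1 - (-1)) = 4
q[-4,-1,1] = (4 - 2) / (1 - (-4)) = 2/5

2/5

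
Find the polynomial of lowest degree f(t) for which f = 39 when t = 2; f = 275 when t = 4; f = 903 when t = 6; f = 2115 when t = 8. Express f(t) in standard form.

f(t) = 4t^3 + t^2 + 3

L_0(t) = (t - 4)(t - 6)(t - 8) / [-48] = -(1/48)t^3 + (3/8)t^2 - (13/6)t + 4
L_1(t) = (t - 2)(t - 6)(t - 8) / [16] = (1/16)t^3 - t^2 + (19/4)t - 6
L_2(t) = (t - 2)(t - 4)(t - 8) / [-16] = -(1/16)t^3 + (7/8)t^2 - (7/2)t + 4
L_3(t) = (t - 2)(t - 4)(t - 6) / [48] = (1/48)t^3 - (1/4)t^2 + (11/12)t - 1
f(t) = 39·L_0 + 275·L_1 + 903·L_2 + 2115·L_3
  39·L_0(t) = -(13/16)t^3 + (117/8)t^2 - (169/2)t + 156
  275·L_1(t) = (275/16)t^3 - 275t^2 + (5225/4)t - 1650
  903·L_2(t) = -(903/16)t^3 + (6321/8)t^2 - (6321/2)t + 3612
  2115·L_3(t) = (705/16)t^3 - (2115/4)t^2 + (7755/4)t - 2115
Adding term by term: 4t^3 + t^2 + 3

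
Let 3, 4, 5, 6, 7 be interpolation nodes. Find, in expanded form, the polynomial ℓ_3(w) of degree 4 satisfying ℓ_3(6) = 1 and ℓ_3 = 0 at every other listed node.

ℓ_3(w) = -(1/6)w^4 + (19/6)w^3 - (131/6)w^2 + (389/6)w - 70

ℓ_3(w) = (w - 3)(w - 4)(w - 5)(w - 7) / [(3)·(2)·(1)·(-1)]
       = (w^4 - 19w^3 + 131w^2 - 389w + 420) / (-6)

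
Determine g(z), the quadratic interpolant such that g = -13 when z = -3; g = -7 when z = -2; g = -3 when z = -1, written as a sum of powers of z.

g(z) = -z^2 + z - 1

Newton's divided differences:
g[-3,-2] = (-7 - (-13)) / (-2 - (-3)) = 6
g[-2,-1] = (-3 - (-7)) / (-1 - (-2)) = 4
g[-3,-2,-1] = (4 - 6) / (-1 - (-3)) = -1
g(z) = -13 + 6·(z + 3) + (-1)·(z + 3)(z + 2)
Expanding: g(z) = -z^2 + z - 1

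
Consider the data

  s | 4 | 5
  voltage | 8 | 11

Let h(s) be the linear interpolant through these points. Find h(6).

14

L_0(6) = (1)/[(-1)] = -1
L_1(6) = (2)/[(1)] = 2
Sum: 8·(-1) + 11·(2) = 14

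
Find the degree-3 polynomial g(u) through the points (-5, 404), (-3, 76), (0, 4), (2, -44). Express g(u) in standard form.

Newton's divided differences:
g[-5,-3] = (76 - 404) / (-3 - (-5)) = -164
g[-3,0] = (4 - 76) / (0 - (-3)) = -24
g[0,2] = (-44 - 4) / (2 - 0) = -24
g[-5,-3,0] = (-24 - (-164)) / (0 - (-5)) = 28
g[-3,0,2] = (-24 - (-24)) / (2 - (-3)) = 0
g[-5,-3,0,2] = (0 - 28) / (2 - (-5)) = -4
g(u) = 404 + (-164)·(u + 5) + 28·(u + 5)(u + 3) + (-4)·(u + 5)(u + 3)u
Expanding: g(u) = -4u^3 - 4u^2 + 4

g(u) = -4u^3 - 4u^2 + 4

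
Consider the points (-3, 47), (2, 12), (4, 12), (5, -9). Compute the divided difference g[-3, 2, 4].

g[-3,2] = (12 - 47) / (2 - (-3)) = -7
g[2,4] = (12 - 12) / (4 - 2) = 0
g[-3,2,4] = (0 - (-7)) / (4 - (-3)) = 1

1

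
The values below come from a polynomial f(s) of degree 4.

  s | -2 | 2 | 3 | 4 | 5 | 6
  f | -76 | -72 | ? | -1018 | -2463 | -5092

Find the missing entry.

The 5 known values determine f uniquely (degree ≤ 4).
L_0(3) = (1)·(-1)·(-2)·(-3)/[(-4)·(-6)·(-7)·(-8)] = -1/224
L_1(3) = (5)·(-1)·(-2)·(-3)/[(4)·(-2)·(-3)·(-4)] = 5/16
L_2(3) = (5)·(1)·(-2)·(-3)/[(6)·(2)·(-1)·(-2)] = 5/4
L_3(3) = (5)·(1)·(-1)·(-3)/[(7)·(3)·(1)·(-1)] = -5/7
L_4(3) = (5)·(1)·(-1)·(-2)/[(8)·(4)·(2)·(1)] = 5/32
Sum: (-76)·(-1/224) + (-72)·(5/16) + (-1018)·(5/4) + (-2463)·(-5/7) + (-5092)·(5/32) = -331

-331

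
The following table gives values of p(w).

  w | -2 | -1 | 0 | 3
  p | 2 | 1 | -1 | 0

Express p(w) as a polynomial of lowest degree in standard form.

p(w) = (13/60)w^3 + (3/20)w^2 - (31/15)w - 1

L_0(w) = (w + 1)w(w - 3) / [-10] = -(1/10)w^3 + (1/5)w^2 + (3/10)w
L_1(w) = (w + 2)w(w - 3) / [4] = (1/4)w^3 - (1/4)w^2 - (3/2)w
L_2(w) = (w + 2)(w + 1)(w - 3) / [-6] = -(1/6)w^3 + (7/6)w + 1
L_3(w) = (w + 2)(w + 1)w / [60] = (1/60)w^3 + (1/20)w^2 + (1/30)w
p(w) = 2·L_0 + 1·L_1 + (-1)·L_2 + 0·L_3
  2·L_0(w) = -(1/5)w^3 + (2/5)w^2 + (3/5)w
  1·L_1(w) = (1/4)w^3 - (1/4)w^2 - (3/2)w
  (-1)·L_2(w) = (1/6)w^3 - (7/6)w - 1
  0·L_3(w) = 0
Adding term by term: (13/60)w^3 + (3/20)w^2 - (31/15)w - 1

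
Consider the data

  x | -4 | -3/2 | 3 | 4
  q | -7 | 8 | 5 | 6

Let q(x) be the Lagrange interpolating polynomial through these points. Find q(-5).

Evaluate each Lagrange basis at x = -5:
L_0(-5) = (-7/2)·(-8)·(-9)/[(-5/2)·(-7)·(-8)] = 9/5
L_1(-5) = (-1)·(-8)·(-9)/[(5/2)·(-9/2)·(-11/2)] = -64/55
L_2(-5) = (-1)·(-7/2)·(-9)/[(7)·(9/2)·(-1)] = 1
L_3(-5) = (-1)·(-7/2)·(-8)/[(8)·(11/2)·(1)] = -7/11
Sum: (-7)·(9/5) + 8·(-64/55) + 5·(1) + 6·(-7/11) = -228/11

-228/11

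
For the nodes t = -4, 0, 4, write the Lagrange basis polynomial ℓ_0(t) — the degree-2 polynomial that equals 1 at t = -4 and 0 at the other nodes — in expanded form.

ℓ_0(t) = (1/32)t^2 - (1/8)t

ℓ_0(t) = t(t - 4) / [(-4)·(-8)]
       = (t^2 - 4t) / (32)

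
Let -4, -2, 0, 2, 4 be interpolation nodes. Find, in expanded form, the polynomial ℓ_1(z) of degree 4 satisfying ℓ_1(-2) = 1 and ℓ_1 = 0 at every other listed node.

ℓ_1(z) = -(1/96)z^4 + (1/48)z^3 + (1/6)z^2 - (1/3)z

ℓ_1(z) = (z + 4)z(z - 2)(z - 4) / [(2)·(-2)·(-4)·(-6)]
       = (z^4 - 2z^3 - 16z^2 + 32z) / (-96)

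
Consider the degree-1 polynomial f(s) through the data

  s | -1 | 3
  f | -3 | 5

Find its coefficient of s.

L_0(s) = (s - 3) / [-4] = -(1/4)s + 3/4
L_1(s) = (s + 1) / [4] = (1/4)s + 1/4
f(s) = (-3)·L_0 + 5·L_1
Only the coefficient of s is needed; take it from each L_i and combine:
(-3)·(-1/4) + 5·(1/4) = 2

2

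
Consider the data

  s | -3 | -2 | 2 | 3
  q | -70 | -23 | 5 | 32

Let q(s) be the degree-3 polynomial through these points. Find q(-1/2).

-5/4

Using Newton's divided-difference form:
q[-3,-2] = (-23 - (-70)) / (-2 - (-3)) = 47
q[-2,2] = (5 - (-23)) / (2 - (-2)) = 7
q[2,3] = (32 - 5) / (3 - 2) = 27
q[-3,-2,2] = (7 - 47) / (2 - (-3)) = -8
q[-2,2,3] = (27 - 7) / (3 - (-2)) = 4
q[-3,-2,2,3] = (4 - (-8)) / (3 - (-3)) = 2
q(-1/2) = -70 + 47·(5/2) + (-8)·(5/2)·(3/2) + 2·(5/2)·(3/2)·(-5/2) = -5/4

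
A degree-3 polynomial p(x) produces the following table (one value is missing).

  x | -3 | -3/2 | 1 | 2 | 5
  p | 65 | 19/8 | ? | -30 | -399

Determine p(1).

-7

The 4 known values determine p uniquely (degree ≤ 3).
Evaluate each Lagrange basis at x = 1:
L_0(1) = (5/2)·(-1)·(-4)/[(-3/2)·(-5)·(-8)] = -1/6
L_1(1) = (4)·(-1)·(-4)/[(3/2)·(-7/2)·(-13/2)] = 128/273
L_2(1) = (4)·(5/2)·(-4)/[(5)·(7/2)·(-3)] = 16/21
L_3(1) = (4)·(5/2)·(-1)/[(8)·(13/2)·(3)] = -5/78
Sum: 65·(-1/6) + 19/8·(128/273) + (-30)·(16/21) + (-399)·(-5/78) = -7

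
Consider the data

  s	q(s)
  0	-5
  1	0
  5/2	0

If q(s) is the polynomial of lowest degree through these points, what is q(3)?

Evaluate each Lagrange basis at s = 3:
L_0(3) = (2)·(1/2)/[(-1)·(-5/2)] = 2/5
L_1(3) = (3)·(1/2)/[(1)·(-3/2)] = -1
L_2(3) = (3)·(2)/[(5/2)·(3/2)] = 8/5
Sum: (-5)·(2/5) + 0 + 0 = -2

-2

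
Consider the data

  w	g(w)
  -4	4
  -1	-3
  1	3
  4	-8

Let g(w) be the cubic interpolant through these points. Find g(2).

19/5

Using Newton's divided-difference form:
g[-4,-1] = (-3 - 4) / (-1 - (-4)) = -7/3
g[-1,1] = (3 - (-3)) / (1 - (-1)) = 3
g[1,4] = (-8 - 3) / (4 - 1) = -11/3
g[-4,-1,1] = (3 - (-7/3)) / (1 - (-4)) = 16/15
g[-1,1,4] = (-11/3 - 3) / (4 - (-1)) = -4/3
g[-4,-1,1,4] = (-4/3 - 16/15) / (4 - (-4)) = -3/10
g(2) = 4 + (-7/3)·(6) + (16/15)·(6)·(3) + (-3/10)·(6)·(3)·(1) = 19/5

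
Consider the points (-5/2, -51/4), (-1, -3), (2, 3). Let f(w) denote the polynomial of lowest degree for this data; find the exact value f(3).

1

L_0(3) = (4)·(1)/[(-3/2)·(-9/2)] = 16/27
L_1(3) = (11/2)·(1)/[(3/2)·(-3)] = -11/9
L_2(3) = (11/2)·(4)/[(9/2)·(3)] = 44/27
Sum: (-51/4)·(16/27) + (-3)·(-11/9) + 3·(44/27) = 1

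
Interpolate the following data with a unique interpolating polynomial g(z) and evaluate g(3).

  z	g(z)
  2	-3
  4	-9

-6

L_0(3) = (-1)/[(-2)] = 1/2
L_1(3) = (1)/[(2)] = 1/2
Sum: (-3)·(1/2) + (-9)·(1/2) = -6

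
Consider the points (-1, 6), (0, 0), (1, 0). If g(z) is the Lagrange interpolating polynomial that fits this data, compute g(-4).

Evaluate each Lagrange basis at z = -4:
L_0(-4) = (-4)·(-5)/[(-1)·(-2)] = 10
L_1(-4) = (-3)·(-5)/[(1)·(-1)] = -15
L_2(-4) = (-3)·(-4)/[(2)·(1)] = 6
Sum: 6·(10) + 0 + 0 = 60

60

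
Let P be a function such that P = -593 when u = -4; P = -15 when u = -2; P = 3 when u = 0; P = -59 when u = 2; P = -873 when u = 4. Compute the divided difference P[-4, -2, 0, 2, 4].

-3

P[-4,-2] = (-15 - (-593)) / (-2 - (-4)) = 289
P[-2,0] = (3 - (-15)) / (0 - (-2)) = 9
P[0,2] = (-59 - 3) / (2 - 0) = -31
P[2,4] = (-873 - (-59)) / (4 - 2) = -407
P[-4,-2,0] = (9 - 289) / (0 - (-4)) = -70
P[-2,0,2] = (-31 - 9) / (2 - (-2)) = -10
P[0,2,4] = (-407 - (-31)) / (4 - 0) = -94
P[-4,-2,0,2] = (-10 - (-70)) / (2 - (-4)) = 10
P[-2,0,2,4] = (-94 - (-10)) / (4 - (-2)) = -14
P[-4,-2,0,2,4] = (-14 - 10) / (4 - (-4)) = -3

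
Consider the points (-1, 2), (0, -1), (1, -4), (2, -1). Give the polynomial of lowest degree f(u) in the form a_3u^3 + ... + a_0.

f(u) = u^3 - 4u - 1

Build the Lagrange basis polynomials:
L_0(u) = u(u - 1)(u - 2) / [-6] = -(1/6)u^3 + (1/2)u^2 - (1/3)u
L_1(u) = (u + 1)(u - 1)(u - 2) / [2] = (1/2)u^3 - u^2 - (1/2)u + 1
L_2(u) = (u + 1)u(u - 2) / [-2] = -(1/2)u^3 + (1/2)u^2 + u
L_3(u) = (u + 1)u(u - 1) / [6] = (1/6)u^3 - (1/6)u
f(u) = 2·L_0 + (-1)·L_1 + (-4)·L_2 + (-1)·L_3
  2·L_0(u) = -(1/3)u^3 + u^2 - (2/3)u
  (-1)·L_1(u) = -(1/2)u^3 + u^2 + (1/2)u - 1
  (-4)·L_2(u) = 2u^3 - 2u^2 - 4u
  (-1)·L_3(u) = -(1/6)u^3 + (1/6)u
Adding term by term: u^3 - 4u - 1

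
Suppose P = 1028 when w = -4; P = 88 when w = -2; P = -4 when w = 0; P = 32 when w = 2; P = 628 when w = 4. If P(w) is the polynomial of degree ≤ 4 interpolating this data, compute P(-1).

Using Newton's divided-difference form:
P[-4,-2] = (88 - 1028) / (-2 - (-4)) = -470
P[-2,0] = (-4 - 88) / (0 - (-2)) = -46
P[0,2] = (32 - (-4)) / (2 - 0) = 18
P[2,4] = (628 - 32) / (4 - 2) = 298
P[-4,-2,0] = (-46 - (-470)) / (0 - (-4)) = 106
P[-2,0,2] = (18 - (-46)) / (2 - (-2)) = 16
P[0,2,4] = (298 - 18) / (4 - 0) = 70
P[-4,-2,0,2] = (16 - 106) / (2 - (-4)) = -15
P[-2,0,2,4] = (70 - 16) / (4 - (-2)) = 9
P[-4,-2,0,2,4] = (9 - (-15)) / (4 - (-4)) = 3
P(-1) = 1028 + (-470)·(3) + 106·(3)·(1) + (-15)·(3)·(1)·(-1) + 3·(3)·(1)·(-1)·(-3) = 8

8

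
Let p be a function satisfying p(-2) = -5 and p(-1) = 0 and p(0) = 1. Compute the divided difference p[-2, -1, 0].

-2

p[-2,-1] = (0 - (-5)) / (-1 - (-2)) = 5
p[-1,0] = (1 - 0) / (0 - (-1)) = 1
p[-2,-1,0] = (1 - 5) / (0 - (-2)) = -2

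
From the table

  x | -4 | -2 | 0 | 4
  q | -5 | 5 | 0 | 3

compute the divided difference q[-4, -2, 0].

-15/8

q[-4,-2] = (5 - (-5)) / (-2 - (-4)) = 5
q[-2,0] = (0 - 5) / (0 - (-2)) = -5/2
q[-4,-2,0] = (-5/2 - 5) / (0 - (-4)) = -15/8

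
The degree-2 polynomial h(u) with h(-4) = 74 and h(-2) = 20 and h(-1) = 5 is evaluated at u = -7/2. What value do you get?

L_0(-7/2) = (-3/2)·(-5/2)/[(-2)·(-3)] = 5/8
L_1(-7/2) = (1/2)·(-5/2)/[(2)·(-1)] = 5/8
L_2(-7/2) = (1/2)·(-3/2)/[(3)·(1)] = -1/4
Sum: 74·(5/8) + 20·(5/8) + 5·(-1/4) = 115/2

115/2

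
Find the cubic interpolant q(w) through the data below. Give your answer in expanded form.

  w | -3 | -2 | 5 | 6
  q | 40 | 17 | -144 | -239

q(w) = -w^3 - 4w + 1

Newton's divided differences:
q[-3,-2] = (17 - 40) / (-2 - (-3)) = -23
q[-2,5] = (-144 - 17) / (5 - (-2)) = -23
q[5,6] = (-239 - (-144)) / (6 - 5) = -95
q[-3,-2,5] = (-23 - (-23)) / (5 - (-3)) = 0
q[-2,5,6] = (-95 - (-23)) / (6 - (-2)) = -9
q[-3,-2,5,6] = (-9 - 0) / (6 - (-3)) = -1
q(w) = 40 + (-23)·(w + 3) + (-1)·(w + 3)(w + 2)(w - 5)
Expanding: q(w) = -w^3 - 4w + 1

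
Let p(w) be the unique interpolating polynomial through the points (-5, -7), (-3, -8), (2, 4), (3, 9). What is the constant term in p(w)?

-47/14

Build the Lagrange basis polynomials:
L_0(w) = (w + 3)(w - 2)(w - 3) / [-112] = -(1/112)w^3 + (1/56)w^2 + (9/112)w - 9/56
L_1(w) = (w + 5)(w - 2)(w - 3) / [60] = (1/60)w^3 - (19/60)w + 1/2
L_2(w) = (w + 5)(w + 3)(w - 3) / [-35] = -(1/35)w^3 - (1/7)w^2 + (9/35)w + 9/7
L_3(w) = (w + 5)(w + 3)(w - 2) / [48] = (1/48)w^3 + (1/8)w^2 - (1/48)w - 5/8
p(w) = (-7)·L_0 + (-8)·L_1 + 4·L_2 + 9·L_3
Only the constant term is needed; take it from each L_i and combine:
(-7)·(-9/56) + (-8)·(1/2) + 4·(9/7) + 9·(-5/8) = -47/14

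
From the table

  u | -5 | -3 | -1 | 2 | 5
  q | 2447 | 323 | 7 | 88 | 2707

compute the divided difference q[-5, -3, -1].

q[-5,-3] = (323 - 2447) / (-3 - (-5)) = -1062
q[-3,-1] = (7 - 323) / (-1 - (-3)) = -158
q[-5,-3,-1] = (-158 - (-1062)) / (-1 - (-5)) = 226

226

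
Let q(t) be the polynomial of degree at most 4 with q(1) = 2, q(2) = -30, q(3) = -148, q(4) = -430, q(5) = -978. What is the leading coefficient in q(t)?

The leading coefficient equals the top divided difference q[1,2,3,4,5].
q[1,2] = (-30 - 2) / (2 - 1) = -32
q[2,3] = (-148 - (-30)) / (3 - 2) = -118
q[3,4] = (-430 - (-148)) / (4 - 3) = -282
q[4,5] = (-978 - (-430)) / (5 - 4) = -548
q[1,2,3] = (-118 - (-32)) / (3 - 1) = -43
q[2,3,4] = (-282 - (-118)) / (4 - 2) = -82
q[3,4,5] = (-548 - (-282)) / (5 - 3) = -133
q[1,2,3,4] = (-82 - (-43)) / (4 - 1) = -13
q[2,3,4,5] = (-133 - (-82)) / (5 - 2) = -17
q[1,2,3,4,5] = (-17 - (-13)) / (5 - 1) = -1

-1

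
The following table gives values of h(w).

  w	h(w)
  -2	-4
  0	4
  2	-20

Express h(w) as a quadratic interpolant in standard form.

Newton's divided differences:
h[-2,0] = (4 - (-4)) / (0 - (-2)) = 4
h[0,2] = (-20 - 4) / (2 - 0) = -12
h[-2,0,2] = (-12 - 4) / (2 - (-2)) = -4
h(w) = -4 + 4·(w + 2) + (-4)·(w + 2)w
Expanding: h(w) = -4w^2 - 4w + 4

h(w) = -4w^2 - 4w + 4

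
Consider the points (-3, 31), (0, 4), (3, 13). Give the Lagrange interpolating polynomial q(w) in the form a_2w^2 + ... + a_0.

q(w) = 2w^2 - 3w + 4

Build the Lagrange basis polynomials:
L_0(w) = w(w - 3) / [18] = (1/18)w^2 - (1/6)w
L_1(w) = (w + 3)(w - 3) / [-9] = -(1/9)w^2 + 1
L_2(w) = (w + 3)w / [18] = (1/18)w^2 + (1/6)w
q(w) = 31·L_0 + 4·L_1 + 13·L_2
  31·L_0(w) = (31/18)w^2 - (31/6)w
  4·L_1(w) = -(4/9)w^2 + 4
  13·L_2(w) = (13/18)w^2 + (13/6)w
Adding term by term: 2w^2 - 3w + 4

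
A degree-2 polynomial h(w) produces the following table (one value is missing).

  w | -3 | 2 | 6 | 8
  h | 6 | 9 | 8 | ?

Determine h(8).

The 3 known values determine h uniquely (degree ≤ 2).
Evaluate each Lagrange basis at w = 8:
L_0(8) = (6)·(2)/[(-5)·(-9)] = 4/15
L_1(8) = (11)·(2)/[(5)·(-4)] = -11/10
L_2(8) = (11)·(6)/[(9)·(4)] = 11/6
Sum: 6·(4/15) + 9·(-11/10) + 8·(11/6) = 191/30

191/30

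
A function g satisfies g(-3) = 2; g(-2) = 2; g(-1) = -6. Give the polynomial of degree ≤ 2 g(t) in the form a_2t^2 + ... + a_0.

g(t) = -4t^2 - 20t - 22

L_0(t) = (t + 2)(t + 1) / [2] = (1/2)t^2 + (3/2)t + 1
L_1(t) = (t + 3)(t + 1) / [-1] = -t^2 - 4t - 3
L_2(t) = (t + 3)(t + 2) / [2] = (1/2)t^2 + (5/2)t + 3
g(t) = 2·L_0 + 2·L_1 + (-6)·L_2
  2·L_0(t) = t^2 + 3t + 2
  2·L_1(t) = -2t^2 - 8t - 6
  (-6)·L_2(t) = -3t^2 - 15t - 18
Adding term by term: -4t^2 - 20t - 22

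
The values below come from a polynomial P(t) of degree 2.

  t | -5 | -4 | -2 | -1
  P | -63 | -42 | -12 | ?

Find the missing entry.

The 3 known values determine P uniquely (degree ≤ 2).
Evaluate each Lagrange basis at t = -1:
L_0(-1) = (3)·(1)/[(-1)·(-3)] = 1
L_1(-1) = (4)·(1)/[(1)·(-2)] = -2
L_2(-1) = (4)·(3)/[(3)·(2)] = 2
Sum: (-63)·(1) + (-42)·(-2) + (-12)·(2) = -3

-3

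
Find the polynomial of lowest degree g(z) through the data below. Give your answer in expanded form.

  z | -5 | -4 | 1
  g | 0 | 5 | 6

g(z) = -(4/5)z^2 - (11/5)z + 9

Build the Lagrange basis polynomials:
L_0(z) = (z + 4)(z - 1) / [6] = (1/6)z^2 + (1/2)z - 2/3
L_1(z) = (z + 5)(z - 1) / [-5] = -(1/5)z^2 - (4/5)z + 1
L_2(z) = (z + 5)(z + 4) / [30] = (1/30)z^2 + (3/10)z + 2/3
g(z) = 0·L_0 + 5·L_1 + 6·L_2
  0·L_0(z) = 0
  5·L_1(z) = -z^2 - 4z + 5
  6·L_2(z) = (1/5)z^2 + (9/5)z + 4
Adding term by term: -(4/5)z^2 - (11/5)z + 9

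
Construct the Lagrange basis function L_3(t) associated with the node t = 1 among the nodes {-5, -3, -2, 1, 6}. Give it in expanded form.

L_3(t) = (t + 5)(t + 3)(t + 2)(t - 6) / [(6)·(4)·(3)·(-5)]
       = (t^4 + 4t^3 - 29t^2 - 156t - 180) / (-360)

L_3(t) = -(1/360)t^4 - (1/90)t^3 + (29/360)t^2 + (13/30)t + 1/2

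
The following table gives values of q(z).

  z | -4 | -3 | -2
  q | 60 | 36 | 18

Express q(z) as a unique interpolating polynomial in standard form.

q(z) = 3z^2 - 3z

L_0(z) = (z + 3)(z + 2) / [2] = (1/2)z^2 + (5/2)z + 3
L_1(z) = (z + 4)(z + 2) / [-1] = -z^2 - 6z - 8
L_2(z) = (z + 4)(z + 3) / [2] = (1/2)z^2 + (7/2)z + 6
q(z) = 60·L_0 + 36·L_1 + 18·L_2
  60·L_0(z) = 30z^2 + 150z + 180
  36·L_1(z) = -36z^2 - 216z - 288
  18·L_2(z) = 9z^2 + 63z + 108
Adding term by term: 3z^2 - 3z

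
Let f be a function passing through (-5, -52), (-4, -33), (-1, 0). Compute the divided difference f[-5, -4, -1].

f[-5,-4] = (-33 - (-52)) / (-4 - (-5)) = 19
f[-4,-1] = (0 - (-33)) / (-1 - (-4)) = 11
f[-5,-4,-1] = (11 - 19) / (-1 - (-5)) = -2

-2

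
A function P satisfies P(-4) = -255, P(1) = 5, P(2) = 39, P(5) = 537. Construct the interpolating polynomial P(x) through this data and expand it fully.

P(x) = 4x^3 + x^2 + 3x - 3

Build the Lagrange basis polynomials:
L_0(x) = (x - 1)(x - 2)(x - 5) / [-270] = -(1/270)x^3 + (4/135)x^2 - (17/270)x + 1/27
L_1(x) = (x + 4)(x - 2)(x - 5) / [20] = (1/20)x^3 - (3/20)x^2 - (9/10)x + 2
L_2(x) = (x + 4)(x - 1)(x - 5) / [-18] = -(1/18)x^3 + (1/9)x^2 + (19/18)x - 10/9
L_3(x) = (x + 4)(x - 1)(x - 2) / [108] = (1/108)x^3 + (1/108)x^2 - (5/54)x + 2/27
P(x) = (-255)·L_0 + 5·L_1 + 39·L_2 + 537·L_3
  (-255)·L_0(x) = (17/18)x^3 - (68/9)x^2 + (289/18)x - 85/9
  5·L_1(x) = (1/4)x^3 - (3/4)x^2 - (9/2)x + 10
  39·L_2(x) = -(13/6)x^3 + (13/3)x^2 + (247/6)x - 130/3
  537·L_3(x) = (179/36)x^3 + (179/36)x^2 - (895/18)x + 358/9
Adding term by term: 4x^3 + x^2 + 3x - 3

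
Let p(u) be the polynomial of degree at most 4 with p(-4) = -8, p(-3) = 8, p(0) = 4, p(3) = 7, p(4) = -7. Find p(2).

Evaluate each Lagrange basis at u = 2:
L_0(2) = (5)·(2)·(-1)·(-2)/[(-1)·(-4)·(-7)·(-8)] = 5/56
L_1(2) = (6)·(2)·(-1)·(-2)/[(1)·(-3)·(-6)·(-7)] = -4/21
L_2(2) = (6)·(5)·(-1)·(-2)/[(4)·(3)·(-3)·(-4)] = 5/12
L_3(2) = (6)·(5)·(2)·(-2)/[(7)·(6)·(3)·(-1)] = 20/21
L_4(2) = (6)·(5)·(2)·(-1)/[(8)·(7)·(4)·(1)] = -15/56
Sum: (-8)·(5/56) + 8·(-4/21) + 4·(5/12) + 7·(20/21) + (-7)·(-15/56) = 1339/168

1339/168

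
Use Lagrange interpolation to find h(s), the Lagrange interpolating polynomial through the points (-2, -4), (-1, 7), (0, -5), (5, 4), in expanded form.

h(s) = (69/35)s^3 - (391/70)s^2 - (1369/70)s - 5

Build the Lagrange basis polynomials:
L_0(s) = (s + 1)s(s - 5) / [-14] = -(1/14)s^3 + (2/7)s^2 + (5/14)s
L_1(s) = (s + 2)s(s - 5) / [6] = (1/6)s^3 - (1/2)s^2 - (5/3)s
L_2(s) = (s + 2)(s + 1)(s - 5) / [-10] = -(1/10)s^3 + (1/5)s^2 + (13/10)s + 1
L_3(s) = (s + 2)(s + 1)s / [210] = (1/210)s^3 + (1/70)s^2 + (1/105)s
h(s) = (-4)·L_0 + 7·L_1 + (-5)·L_2 + 4·L_3
  (-4)·L_0(s) = (2/7)s^3 - (8/7)s^2 - (10/7)s
  7·L_1(s) = (7/6)s^3 - (7/2)s^2 - (35/3)s
  (-5)·L_2(s) = (1/2)s^3 - s^2 - (13/2)s - 5
  4·L_3(s) = (2/105)s^3 + (2/35)s^2 + (4/105)s
Adding term by term: (69/35)s^3 - (391/70)s^2 - (1369/70)s - 5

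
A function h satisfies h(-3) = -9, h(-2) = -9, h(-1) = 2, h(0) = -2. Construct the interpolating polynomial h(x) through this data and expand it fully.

h(x) = -(13/3)x^3 - (41/2)x^2 - (121/6)x - 2

Build the Lagrange basis polynomials:
L_0(x) = (x + 2)(x + 1)x / [-6] = -(1/6)x^3 - (1/2)x^2 - (1/3)x
L_1(x) = (x + 3)(x + 1)x / [2] = (1/2)x^3 + 2x^2 + (3/2)x
L_2(x) = (x + 3)(x + 2)x / [-2] = -(1/2)x^3 - (5/2)x^2 - 3x
L_3(x) = (x + 3)(x + 2)(x + 1) / [6] = (1/6)x^3 + x^2 + (11/6)x + 1
h(x) = (-9)·L_0 + (-9)·L_1 + 2·L_2 + (-2)·L_3
  (-9)·L_0(x) = (3/2)x^3 + (9/2)x^2 + 3x
  (-9)·L_1(x) = -(9/2)x^3 - 18x^2 - (27/2)x
  2·L_2(x) = -x^3 - 5x^2 - 6x
  (-2)·L_3(x) = -(1/3)x^3 - 2x^2 - (11/3)x - 2
Adding term by term: -(13/3)x^3 - (41/2)x^2 - (121/6)x - 2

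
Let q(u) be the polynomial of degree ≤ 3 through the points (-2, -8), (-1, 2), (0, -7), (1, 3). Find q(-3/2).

Using Newton's divided-difference form:
q[-2,-1] = (2 - (-8)) / (-1 - (-2)) = 10
q[-1,0] = (-7 - 2) / (0 - (-1)) = -9
q[0,1] = (3 - (-7)) / (1 - 0) = 10
q[-2,-1,0] = (-9 - 10) / (0 - (-2)) = -19/2
q[-1,0,1] = (10 - (-9)) / (1 - (-1)) = 19/2
q[-2,-1,0,1] = (19/2 - (-19/2)) / (1 - (-2)) = 19/3
q(-3/2) = -8 + 10·(1/2) + (-19/2)·(1/2)·(-1/2) + (19/3)·(1/2)·(-1/2)·(-3/2) = 7/4

7/4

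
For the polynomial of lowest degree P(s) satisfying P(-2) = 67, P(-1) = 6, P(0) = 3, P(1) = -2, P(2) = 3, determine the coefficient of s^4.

3

Build the Lagrange basis polynomials:
L_0(s) = (s + 1)s(s - 1)(s - 2) / [24] = (1/24)s^4 - (1/12)s^3 - (1/24)s^2 + (1/12)s
L_1(s) = (s + 2)s(s - 1)(s - 2) / [-6] = -(1/6)s^4 + (1/6)s^3 + (2/3)s^2 - (2/3)s
L_2(s) = (s + 2)(s + 1)(s - 1)(s - 2) / [4] = (1/4)s^4 - (5/4)s^2 + 1
L_3(s) = (s + 2)(s + 1)s(s - 2) / [-6] = -(1/6)s^4 - (1/6)s^3 + (2/3)s^2 + (2/3)s
L_4(s) = (s + 2)(s + 1)s(s - 1) / [24] = (1/24)s^4 + (1/12)s^3 - (1/24)s^2 - (1/12)s
P(s) = 67·L_0 + 6·L_1 + 3·L_2 + (-2)·L_3 + 3·L_4
Only the coefficient of s^4 is needed; take it from each L_i and combine:
67·(1/24) + 6·(-1/6) + 3·(1/4) + (-2)·(-1/6) + 3·(1/24) = 3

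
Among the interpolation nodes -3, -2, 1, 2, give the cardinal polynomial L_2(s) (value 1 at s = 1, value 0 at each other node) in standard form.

L_2(s) = (s + 3)(s + 2)(s - 2) / [(4)·(3)·(-1)]
       = (s^3 + 3s^2 - 4s - 12) / (-12)

L_2(s) = -(1/12)s^3 - (1/4)s^2 + (1/3)s + 1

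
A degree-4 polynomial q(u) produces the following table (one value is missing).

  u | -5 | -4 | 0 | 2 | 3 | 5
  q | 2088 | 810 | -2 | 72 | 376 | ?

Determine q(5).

The 5 known values determine q uniquely (degree ≤ 4).
L_0(5) = (9)·(5)·(3)·(2)/[(-1)·(-5)·(-7)·(-8)] = 27/28
L_1(5) = (10)·(5)·(3)·(2)/[(1)·(-4)·(-6)·(-7)] = -25/14
L_2(5) = (10)·(9)·(3)·(2)/[(5)·(4)·(-2)·(-3)] = 9/2
L_3(5) = (10)·(9)·(5)·(2)/[(7)·(6)·(2)·(-1)] = -75/7
L_4(5) = (10)·(9)·(5)·(3)/[(8)·(7)·(3)·(1)] = 225/28
Sum: 2088·(27/28) + 810·(-25/14) + (-2)·(9/2) + 72·(-75/7) + 376·(225/28) = 2808

2808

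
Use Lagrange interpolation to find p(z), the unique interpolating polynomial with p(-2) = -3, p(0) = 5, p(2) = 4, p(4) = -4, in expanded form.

L_0(z) = z(z - 2)(z - 4) / [-48] = -(1/48)z^3 + (1/8)z^2 - (1/6)z
L_1(z) = (z + 2)(z - 2)(z - 4) / [16] = (1/16)z^3 - (1/4)z^2 - (1/4)z + 1
L_2(z) = (z + 2)z(z - 4) / [-16] = -(1/16)z^3 + (1/8)z^2 + (1/2)z
L_3(z) = (z + 2)z(z - 2) / [48] = (1/48)z^3 - (1/12)z
p(z) = (-3)·L_0 + 5·L_1 + 4·L_2 + (-4)·L_3
  (-3)·L_0(z) = (1/16)z^3 - (3/8)z^2 + (1/2)z
  5·L_1(z) = (5/16)z^3 - (5/4)z^2 - (5/4)z + 5
  4·L_2(z) = -(1/4)z^3 + (1/2)z^2 + 2z
  (-4)·L_3(z) = -(1/12)z^3 + (1/3)z
Adding term by term: (1/24)z^3 - (9/8)z^2 + (19/12)z + 5

p(z) = (1/24)z^3 - (9/8)z^2 + (19/12)z + 5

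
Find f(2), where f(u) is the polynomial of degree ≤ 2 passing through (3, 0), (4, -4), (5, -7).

L_0(2) = (-2)·(-3)/[(-1)·(-2)] = 3
L_1(2) = (-1)·(-3)/[(1)·(-1)] = -3
L_2(2) = (-1)·(-2)/[(2)·(1)] = 1
Sum: 0 + (-4)·(-3) + (-7)·(1) = 5

5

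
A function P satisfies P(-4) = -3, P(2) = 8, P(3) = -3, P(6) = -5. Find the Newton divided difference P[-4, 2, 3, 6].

P[-4,2] = (8 - (-3)) / (2 - (-4)) = 11/6
P[2,3] = (-3 - 8) / (3 - 2) = -11
P[3,6] = (-5 - (-3)) / (6 - 3) = -2/3
P[-4,2,3] = (-11 - 11/6) / (3 - (-4)) = -11/6
P[2,3,6] = (-2/3 - (-11)) / (6 - 2) = 31/12
P[-4,2,3,6] = (31/12 - (-11/6)) / (6 - (-4)) = 53/120

53/120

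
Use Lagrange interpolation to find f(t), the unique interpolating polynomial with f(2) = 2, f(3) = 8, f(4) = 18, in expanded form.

Build the Lagrange basis polynomials:
L_0(t) = (t - 3)(t - 4) / [2] = (1/2)t^2 - (7/2)t + 6
L_1(t) = (t - 2)(t - 4) / [-1] = -t^2 + 6t - 8
L_2(t) = (t - 2)(t - 3) / [2] = (1/2)t^2 - (5/2)t + 3
f(t) = 2·L_0 + 8·L_1 + 18·L_2
  2·L_0(t) = t^2 - 7t + 12
  8·L_1(t) = -8t^2 + 48t - 64
  18·L_2(t) = 9t^2 - 45t + 54
Adding term by term: 2t^2 - 4t + 2

f(t) = 2t^2 - 4t + 2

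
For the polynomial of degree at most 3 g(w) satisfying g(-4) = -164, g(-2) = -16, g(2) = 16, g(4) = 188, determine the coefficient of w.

-4

L_0(w) = (w + 2)(w - 2)(w - 4) / [-96] = -(1/96)w^3 + (1/24)w^2 + (1/24)w - 1/6
L_1(w) = (w + 4)(w - 2)(w - 4) / [48] = (1/48)w^3 - (1/24)w^2 - (1/3)w + 2/3
L_2(w) = (w + 4)(w + 2)(w - 4) / [-48] = -(1/48)w^3 - (1/24)w^2 + (1/3)w + 2/3
L_3(w) = (w + 4)(w + 2)(w - 2) / [96] = (1/96)w^3 + (1/24)w^2 - (1/24)w - 1/6
g(w) = (-164)·L_0 + (-16)·L_1 + 16·L_2 + 188·L_3
Only the coefficient of w is needed; take it from each L_i and combine:
(-164)·(1/24) + (-16)·(-1/3) + 16·(1/3) + 188·(-1/24) = -4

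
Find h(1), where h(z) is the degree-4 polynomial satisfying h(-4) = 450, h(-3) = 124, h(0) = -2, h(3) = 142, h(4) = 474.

L_0(1) = (4)·(1)·(-2)·(-3)/[(-1)·(-4)·(-7)·(-8)] = 3/28
L_1(1) = (5)·(1)·(-2)·(-3)/[(1)·(-3)·(-6)·(-7)] = -5/21
L_2(1) = (5)·(4)·(-2)·(-3)/[(4)·(3)·(-3)·(-4)] = 5/6
L_3(1) = (5)·(4)·(1)·(-3)/[(7)·(6)·(3)·(-1)] = 10/21
L_4(1) = (5)·(4)·(1)·(-2)/[(8)·(7)·(4)·(1)] = -5/28
Sum: 450·(3/28) + 124·(-5/21) + (-2)·(5/6) + 142·(10/21) + 474·(-5/28) = 0

0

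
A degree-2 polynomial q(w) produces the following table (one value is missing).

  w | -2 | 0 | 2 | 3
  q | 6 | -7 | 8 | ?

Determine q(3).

26

The 3 known values determine q uniquely (degree ≤ 2).
Evaluate each Lagrange basis at w = 3:
L_0(3) = (3)·(1)/[(-2)·(-4)] = 3/8
L_1(3) = (5)·(1)/[(2)·(-2)] = -5/4
L_2(3) = (5)·(3)/[(4)·(2)] = 15/8
Sum: 6·(3/8) + (-7)·(-5/4) + 8·(15/8) = 26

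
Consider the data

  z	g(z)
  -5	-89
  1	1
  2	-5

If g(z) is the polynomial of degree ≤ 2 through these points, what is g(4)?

-35

L_0(4) = (3)·(2)/[(-6)·(-7)] = 1/7
L_1(4) = (9)·(2)/[(6)·(-1)] = -3
L_2(4) = (9)·(3)/[(7)·(1)] = 27/7
Sum: (-89)·(1/7) + 1·(-3) + (-5)·(27/7) = -35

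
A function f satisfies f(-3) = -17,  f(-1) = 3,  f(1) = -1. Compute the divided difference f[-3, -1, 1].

-3

f[-3,-1] = (3 - (-17)) / (-1 - (-3)) = 10
f[-1,1] = (-1 - 3) / (1 - (-1)) = -2
f[-3,-1,1] = (-2 - 10) / (1 - (-3)) = -3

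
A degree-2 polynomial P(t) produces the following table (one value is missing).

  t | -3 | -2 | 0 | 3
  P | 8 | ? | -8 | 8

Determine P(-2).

-8/9

The 3 known values determine P uniquely (degree ≤ 2).
L_0(-2) = (-2)·(-5)/[(-3)·(-6)] = 5/9
L_1(-2) = (1)·(-5)/[(3)·(-3)] = 5/9
L_2(-2) = (1)·(-2)/[(6)·(3)] = -1/9
Sum: 8·(5/9) + (-8)·(5/9) + 8·(-1/9) = -8/9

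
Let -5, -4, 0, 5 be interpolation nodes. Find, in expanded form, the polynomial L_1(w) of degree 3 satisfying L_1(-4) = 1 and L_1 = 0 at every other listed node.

L_1(w) = (w + 5)w(w - 5) / [(1)·(-4)·(-9)]
       = (w^3 - 25w) / (36)

L_1(w) = (1/36)w^3 - (25/36)w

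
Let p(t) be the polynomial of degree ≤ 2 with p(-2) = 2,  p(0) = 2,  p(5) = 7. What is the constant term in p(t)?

Build the Lagrange basis polynomials:
L_0(t) = t(t - 5) / [14] = (1/14)t^2 - (5/14)t
L_1(t) = (t + 2)(t - 5) / [-10] = -(1/10)t^2 + (3/10)t + 1
L_2(t) = (t + 2)t / [35] = (1/35)t^2 + (2/35)t
p(t) = 2·L_0 + 2·L_1 + 7·L_2
Only the constant term is needed; take it from each L_i and combine:
2·(0) + 2·(1) + 7·(0) = 2

2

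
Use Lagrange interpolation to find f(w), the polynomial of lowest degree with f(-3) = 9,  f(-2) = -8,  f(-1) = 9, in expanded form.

f(w) = 17w^2 + 68w + 60

Build the Lagrange basis polynomials:
L_0(w) = (w + 2)(w + 1) / [2] = (1/2)w^2 + (3/2)w + 1
L_1(w) = (w + 3)(w + 1) / [-1] = -w^2 - 4w - 3
L_2(w) = (w + 3)(w + 2) / [2] = (1/2)w^2 + (5/2)w + 3
f(w) = 9·L_0 + (-8)·L_1 + 9·L_2
  9·L_0(w) = (9/2)w^2 + (27/2)w + 9
  (-8)·L_1(w) = 8w^2 + 32w + 24
  9·L_2(w) = (9/2)w^2 + (45/2)w + 27
Adding term by term: 17w^2 + 68w + 60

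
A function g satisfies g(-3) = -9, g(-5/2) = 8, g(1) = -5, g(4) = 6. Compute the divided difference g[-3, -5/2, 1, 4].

g[-3,-5/2] = (8 - (-9)) / (-5/2 - (-3)) = 34
g[-5/2,1] = (-5 - 8) / (1 - (-5/2)) = -26/7
g[1,4] = (6 - (-5)) / (4 - 1) = 11/3
g[-3,-5/2,1] = (-26/7 - 34) / (1 - (-3)) = -66/7
g[-5/2,1,4] = (11/3 - (-26/7)) / (4 - (-5/2)) = 310/273
g[-3,-5/2,1,4] = (310/273 - (-66/7)) / (4 - (-3)) = 412/273

412/273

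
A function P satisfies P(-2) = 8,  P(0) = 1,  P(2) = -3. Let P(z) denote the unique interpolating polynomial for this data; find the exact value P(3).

-31/8

Evaluate each Lagrange basis at z = 3:
L_0(3) = (3)·(1)/[(-2)·(-4)] = 3/8
L_1(3) = (5)·(1)/[(2)·(-2)] = -5/4
L_2(3) = (5)·(3)/[(4)·(2)] = 15/8
Sum: 8·(3/8) + 1·(-5/4) + (-3)·(15/8) = -31/8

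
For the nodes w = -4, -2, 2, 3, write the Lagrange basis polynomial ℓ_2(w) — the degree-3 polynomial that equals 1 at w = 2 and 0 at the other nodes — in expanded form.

ℓ_2(w) = -(1/24)w^3 - (1/8)w^2 + (5/12)w + 1

ℓ_2(w) = (w + 4)(w + 2)(w - 3) / [(6)·(4)·(-1)]
       = (w^3 + 3w^2 - 10w - 24) / (-24)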